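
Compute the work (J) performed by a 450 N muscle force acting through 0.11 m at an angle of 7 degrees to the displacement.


W = F * d * cos(theta)
theta = 7 deg = 0.1222 rad
cos(theta) = 0.9925
W = 450 * 0.11 * 0.9925
W = 49.1310


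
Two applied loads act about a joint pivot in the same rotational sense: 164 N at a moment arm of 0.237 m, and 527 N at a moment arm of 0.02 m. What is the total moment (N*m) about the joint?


M = F1 * d1 + F2 * d2
M = 164 * 0.237 + 527 * 0.02
M = 38.8680 + 10.5400
M = 49.4080


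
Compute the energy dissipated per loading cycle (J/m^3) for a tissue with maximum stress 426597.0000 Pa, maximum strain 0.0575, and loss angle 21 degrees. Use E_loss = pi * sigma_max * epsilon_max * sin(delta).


E_loss = pi * sigma_max * epsilon_max * sin(delta)
delta = 21 deg = 0.3665 rad
sin(delta) = 0.3584
E_loss = pi * 426597.0000 * 0.0575 * 0.3584
E_loss = 27616.2481


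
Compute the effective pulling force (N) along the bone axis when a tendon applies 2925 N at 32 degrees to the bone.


F_eff = F_tendon * cos(theta)
theta = 32 deg = 0.5585 rad
cos(theta) = 0.8480
F_eff = 2925 * 0.8480
F_eff = 2480.5407


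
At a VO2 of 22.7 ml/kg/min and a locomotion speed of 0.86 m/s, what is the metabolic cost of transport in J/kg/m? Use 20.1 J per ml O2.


Power per kg = VO2 * 20.1 / 60
Power per kg = 22.7 * 20.1 / 60 = 7.6045 W/kg
Cost = power_per_kg / speed
Cost = 7.6045 / 0.86
Cost = 8.8424


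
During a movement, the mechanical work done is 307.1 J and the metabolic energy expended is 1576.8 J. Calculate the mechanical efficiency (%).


eta = (W_mech / E_meta) * 100
eta = (307.1 / 1576.8) * 100
ratio = 0.1948
eta = 19.4762


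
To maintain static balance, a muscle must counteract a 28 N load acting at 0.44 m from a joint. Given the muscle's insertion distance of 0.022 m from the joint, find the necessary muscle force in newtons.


F_muscle = W * d_load / d_muscle
F_muscle = 28 * 0.44 / 0.022
Numerator = 12.3200
F_muscle = 560.0000


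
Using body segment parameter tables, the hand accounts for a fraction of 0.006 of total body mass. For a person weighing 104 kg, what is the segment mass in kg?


m_segment = body_mass * fraction
m_segment = 104 * 0.006
m_segment = 0.6240


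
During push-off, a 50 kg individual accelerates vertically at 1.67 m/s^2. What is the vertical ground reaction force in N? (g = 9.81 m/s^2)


GRF = m * (g + a)
GRF = 50 * (9.81 + 1.67)
GRF = 50 * 11.4800
GRF = 574.0000


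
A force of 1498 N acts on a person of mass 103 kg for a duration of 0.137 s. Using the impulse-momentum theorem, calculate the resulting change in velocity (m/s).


J = F * dt = 1498 * 0.137 = 205.2260 N*s
delta_v = J / m
delta_v = 205.2260 / 103
delta_v = 1.9925


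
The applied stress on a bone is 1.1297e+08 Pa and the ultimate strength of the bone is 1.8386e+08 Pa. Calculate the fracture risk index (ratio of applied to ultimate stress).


FRI = applied / ultimate
FRI = 1.1297e+08 / 1.8386e+08
FRI = 0.6144


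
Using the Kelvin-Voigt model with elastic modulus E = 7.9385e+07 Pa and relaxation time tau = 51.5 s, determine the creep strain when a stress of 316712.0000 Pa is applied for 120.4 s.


epsilon(t) = (sigma/E) * (1 - exp(-t/tau))
sigma/E = 316712.0000 / 7.9385e+07 = 0.0040
exp(-t/tau) = exp(-120.4 / 51.5) = 0.0965
epsilon = 0.0040 * (1 - 0.0965)
epsilon = 0.0036


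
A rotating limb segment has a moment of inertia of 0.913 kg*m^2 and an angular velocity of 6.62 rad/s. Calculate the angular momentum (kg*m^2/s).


L = I * omega
L = 0.913 * 6.62
L = 6.0441


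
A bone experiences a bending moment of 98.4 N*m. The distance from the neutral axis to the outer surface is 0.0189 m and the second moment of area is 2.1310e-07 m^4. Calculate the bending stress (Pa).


sigma = M * c / I
sigma = 98.4 * 0.0189 / 2.1310e-07
M * c = 1.8598
sigma = 8.7272e+06


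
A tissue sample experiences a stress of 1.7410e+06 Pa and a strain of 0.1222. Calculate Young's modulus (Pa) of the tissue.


E = stress / strain
E = 1.7410e+06 / 0.1222
E = 1.4247e+07


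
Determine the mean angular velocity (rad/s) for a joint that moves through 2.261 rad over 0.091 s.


omega = delta_theta / delta_t
omega = 2.261 / 0.091
omega = 24.8462


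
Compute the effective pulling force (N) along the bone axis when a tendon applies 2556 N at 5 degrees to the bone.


F_eff = F_tendon * cos(theta)
theta = 5 deg = 0.0873 rad
cos(theta) = 0.9962
F_eff = 2556 * 0.9962
F_eff = 2546.2736


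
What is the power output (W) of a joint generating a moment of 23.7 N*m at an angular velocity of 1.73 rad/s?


P = M * omega
P = 23.7 * 1.73
P = 41.0010


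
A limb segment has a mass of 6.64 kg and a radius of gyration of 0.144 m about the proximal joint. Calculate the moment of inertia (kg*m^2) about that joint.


I = m * k^2
I = 6.64 * 0.144^2
k^2 = 0.0207
I = 0.1377


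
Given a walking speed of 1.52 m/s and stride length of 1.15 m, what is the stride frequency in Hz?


f = v / stride_length
f = 1.52 / 1.15
f = 1.3217


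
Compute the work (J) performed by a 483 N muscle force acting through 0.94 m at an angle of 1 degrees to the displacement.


W = F * d * cos(theta)
theta = 1 deg = 0.0175 rad
cos(theta) = 0.9998
W = 483 * 0.94 * 0.9998
W = 453.9509


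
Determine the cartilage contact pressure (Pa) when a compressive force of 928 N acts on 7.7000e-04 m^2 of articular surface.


P = F / A
P = 928 / 7.7000e-04
P = 1.2052e+06


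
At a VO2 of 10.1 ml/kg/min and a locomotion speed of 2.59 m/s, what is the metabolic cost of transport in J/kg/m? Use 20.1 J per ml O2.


Power per kg = VO2 * 20.1 / 60
Power per kg = 10.1 * 20.1 / 60 = 3.3835 W/kg
Cost = power_per_kg / speed
Cost = 3.3835 / 2.59
Cost = 1.3064


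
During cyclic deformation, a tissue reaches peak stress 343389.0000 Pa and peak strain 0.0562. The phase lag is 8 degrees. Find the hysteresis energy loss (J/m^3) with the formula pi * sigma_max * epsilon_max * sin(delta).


E_loss = pi * sigma_max * epsilon_max * sin(delta)
delta = 8 deg = 0.1396 rad
sin(delta) = 0.1392
E_loss = pi * 343389.0000 * 0.0562 * 0.1392
E_loss = 8437.7737


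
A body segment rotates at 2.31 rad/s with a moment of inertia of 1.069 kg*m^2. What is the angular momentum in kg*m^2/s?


L = I * omega
L = 1.069 * 2.31
L = 2.4694


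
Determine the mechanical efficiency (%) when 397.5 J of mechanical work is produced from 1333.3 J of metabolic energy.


eta = (W_mech / E_meta) * 100
eta = (397.5 / 1333.3) * 100
ratio = 0.2981
eta = 29.8132


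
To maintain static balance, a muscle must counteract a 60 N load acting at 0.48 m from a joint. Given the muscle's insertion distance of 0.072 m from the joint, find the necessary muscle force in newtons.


F_muscle = W * d_load / d_muscle
F_muscle = 60 * 0.48 / 0.072
Numerator = 28.8000
F_muscle = 400.0000


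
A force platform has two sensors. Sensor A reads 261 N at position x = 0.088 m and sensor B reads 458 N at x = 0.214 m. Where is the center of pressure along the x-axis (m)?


COP_x = (F1*x1 + F2*x2) / (F1 + F2)
COP_x = (261*0.088 + 458*0.214) / (261 + 458)
Numerator = 120.9800
Denominator = 719
COP_x = 0.1683


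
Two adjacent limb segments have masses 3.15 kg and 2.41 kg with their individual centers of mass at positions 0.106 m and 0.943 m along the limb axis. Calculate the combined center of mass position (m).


COM = (m1*x1 + m2*x2) / (m1 + m2)
COM = (3.15*0.106 + 2.41*0.943) / (3.15 + 2.41)
Numerator = 2.6065
Denominator = 5.5600
COM = 0.4688


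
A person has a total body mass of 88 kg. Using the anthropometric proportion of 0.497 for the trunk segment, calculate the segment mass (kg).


m_segment = body_mass * fraction
m_segment = 88 * 0.497
m_segment = 43.7360


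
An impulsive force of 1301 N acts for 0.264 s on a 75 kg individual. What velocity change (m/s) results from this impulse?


J = F * dt = 1301 * 0.264 = 343.4640 N*s
delta_v = J / m
delta_v = 343.4640 / 75
delta_v = 4.5795


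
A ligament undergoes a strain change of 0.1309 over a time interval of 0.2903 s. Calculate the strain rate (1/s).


strain_rate = delta_strain / delta_t
strain_rate = 0.1309 / 0.2903
strain_rate = 0.4509


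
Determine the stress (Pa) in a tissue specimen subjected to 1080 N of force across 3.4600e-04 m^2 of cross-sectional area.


stress = F / A
stress = 1080 / 3.4600e-04
stress = 3.1214e+06


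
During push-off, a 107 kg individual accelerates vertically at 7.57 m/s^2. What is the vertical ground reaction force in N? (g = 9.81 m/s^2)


GRF = m * (g + a)
GRF = 107 * (9.81 + 7.57)
GRF = 107 * 17.3800
GRF = 1859.6600


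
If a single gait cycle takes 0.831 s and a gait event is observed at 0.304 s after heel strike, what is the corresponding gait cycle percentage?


pct = (event_time / cycle_time) * 100
pct = (0.304 / 0.831) * 100
ratio = 0.3658
pct = 36.5824


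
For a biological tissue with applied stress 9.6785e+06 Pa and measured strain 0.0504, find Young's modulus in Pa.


E = stress / strain
E = 9.6785e+06 / 0.0504
E = 1.9203e+08


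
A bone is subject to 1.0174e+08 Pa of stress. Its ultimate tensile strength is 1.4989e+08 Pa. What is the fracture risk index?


FRI = applied / ultimate
FRI = 1.0174e+08 / 1.4989e+08
FRI = 0.6788


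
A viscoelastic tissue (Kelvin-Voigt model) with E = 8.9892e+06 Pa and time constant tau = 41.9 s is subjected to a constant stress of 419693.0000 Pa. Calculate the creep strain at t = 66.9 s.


epsilon(t) = (sigma/E) * (1 - exp(-t/tau))
sigma/E = 419693.0000 / 8.9892e+06 = 0.0467
exp(-t/tau) = exp(-66.9 / 41.9) = 0.2026
epsilon = 0.0467 * (1 - 0.2026)
epsilon = 0.0372


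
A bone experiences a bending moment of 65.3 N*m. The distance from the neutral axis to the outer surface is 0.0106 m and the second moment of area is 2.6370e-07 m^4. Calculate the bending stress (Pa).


sigma = M * c / I
sigma = 65.3 * 0.0106 / 2.6370e-07
M * c = 0.6922
sigma = 2.6249e+06


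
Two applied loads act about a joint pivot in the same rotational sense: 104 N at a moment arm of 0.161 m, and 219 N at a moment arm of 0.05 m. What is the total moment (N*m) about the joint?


M = F1 * d1 + F2 * d2
M = 104 * 0.161 + 219 * 0.05
M = 16.7440 + 10.9500
M = 27.6940


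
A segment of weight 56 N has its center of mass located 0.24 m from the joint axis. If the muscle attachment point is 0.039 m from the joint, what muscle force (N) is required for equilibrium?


F_muscle = W * d_load / d_muscle
F_muscle = 56 * 0.24 / 0.039
Numerator = 13.4400
F_muscle = 344.6154


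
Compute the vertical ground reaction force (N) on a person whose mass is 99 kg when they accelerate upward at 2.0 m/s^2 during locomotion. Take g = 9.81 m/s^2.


GRF = m * (g + a)
GRF = 99 * (9.81 + 2.0)
GRF = 99 * 11.8100
GRF = 1169.1900


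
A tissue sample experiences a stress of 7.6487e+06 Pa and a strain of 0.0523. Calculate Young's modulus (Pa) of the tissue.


E = stress / strain
E = 7.6487e+06 / 0.0523
E = 1.4625e+08


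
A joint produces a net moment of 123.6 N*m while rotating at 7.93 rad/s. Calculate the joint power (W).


P = M * omega
P = 123.6 * 7.93
P = 980.1480


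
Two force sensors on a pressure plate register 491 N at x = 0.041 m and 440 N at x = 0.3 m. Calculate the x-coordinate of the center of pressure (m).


COP_x = (F1*x1 + F2*x2) / (F1 + F2)
COP_x = (491*0.041 + 440*0.3) / (491 + 440)
Numerator = 152.1310
Denominator = 931
COP_x = 0.1634


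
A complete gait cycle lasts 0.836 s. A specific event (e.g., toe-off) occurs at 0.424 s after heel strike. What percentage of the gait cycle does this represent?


pct = (event_time / cycle_time) * 100
pct = (0.424 / 0.836) * 100
ratio = 0.5072
pct = 50.7177


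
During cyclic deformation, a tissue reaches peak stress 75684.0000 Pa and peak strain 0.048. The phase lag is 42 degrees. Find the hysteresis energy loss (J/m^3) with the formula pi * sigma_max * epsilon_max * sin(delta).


E_loss = pi * sigma_max * epsilon_max * sin(delta)
delta = 42 deg = 0.7330 rad
sin(delta) = 0.6691
E_loss = pi * 75684.0000 * 0.048 * 0.6691
E_loss = 7636.7062


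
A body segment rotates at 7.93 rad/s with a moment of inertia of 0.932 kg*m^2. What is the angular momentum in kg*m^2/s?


L = I * omega
L = 0.932 * 7.93
L = 7.3908


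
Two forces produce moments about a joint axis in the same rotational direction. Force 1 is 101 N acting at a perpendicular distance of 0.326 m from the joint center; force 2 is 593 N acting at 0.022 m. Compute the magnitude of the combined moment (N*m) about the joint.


M = F1 * d1 + F2 * d2
M = 101 * 0.326 + 593 * 0.022
M = 32.9260 + 13.0460
M = 45.9720


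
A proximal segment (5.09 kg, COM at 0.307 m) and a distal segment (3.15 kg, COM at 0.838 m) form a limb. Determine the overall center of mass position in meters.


COM = (m1*x1 + m2*x2) / (m1 + m2)
COM = (5.09*0.307 + 3.15*0.838) / (5.09 + 3.15)
Numerator = 4.2023
Denominator = 8.2400
COM = 0.5100


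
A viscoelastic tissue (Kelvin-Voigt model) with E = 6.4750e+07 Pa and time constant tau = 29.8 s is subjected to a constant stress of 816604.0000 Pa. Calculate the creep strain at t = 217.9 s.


epsilon(t) = (sigma/E) * (1 - exp(-t/tau))
sigma/E = 816604.0000 / 6.4750e+07 = 0.0126
exp(-t/tau) = exp(-217.9 / 29.8) = 6.6743e-04
epsilon = 0.0126 * (1 - 6.6743e-04)
epsilon = 0.0126


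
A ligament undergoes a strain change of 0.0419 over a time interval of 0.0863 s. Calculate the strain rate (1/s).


strain_rate = delta_strain / delta_t
strain_rate = 0.0419 / 0.0863
strain_rate = 0.4855


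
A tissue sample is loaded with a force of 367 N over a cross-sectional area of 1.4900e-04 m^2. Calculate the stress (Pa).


stress = F / A
stress = 367 / 1.4900e-04
stress = 2.4631e+06


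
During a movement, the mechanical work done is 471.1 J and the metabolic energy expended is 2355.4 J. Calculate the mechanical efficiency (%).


eta = (W_mech / E_meta) * 100
eta = (471.1 / 2355.4) * 100
ratio = 0.2000
eta = 20.0008


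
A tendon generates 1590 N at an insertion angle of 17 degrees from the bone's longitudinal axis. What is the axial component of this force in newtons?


F_eff = F_tendon * cos(theta)
theta = 17 deg = 0.2967 rad
cos(theta) = 0.9563
F_eff = 1590 * 0.9563
F_eff = 1520.5246


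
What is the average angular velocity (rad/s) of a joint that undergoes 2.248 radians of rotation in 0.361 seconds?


omega = delta_theta / delta_t
omega = 2.248 / 0.361
omega = 6.2271


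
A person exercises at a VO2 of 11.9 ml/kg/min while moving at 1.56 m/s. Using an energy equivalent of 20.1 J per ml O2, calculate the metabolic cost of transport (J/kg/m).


Power per kg = VO2 * 20.1 / 60
Power per kg = 11.9 * 20.1 / 60 = 3.9865 W/kg
Cost = power_per_kg / speed
Cost = 3.9865 / 1.56
Cost = 2.5554


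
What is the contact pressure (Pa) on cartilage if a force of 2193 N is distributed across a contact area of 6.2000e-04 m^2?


P = F / A
P = 2193 / 6.2000e-04
P = 3.5371e+06


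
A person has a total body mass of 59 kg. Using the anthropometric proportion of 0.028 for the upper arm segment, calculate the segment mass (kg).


m_segment = body_mass * fraction
m_segment = 59 * 0.028
m_segment = 1.6520


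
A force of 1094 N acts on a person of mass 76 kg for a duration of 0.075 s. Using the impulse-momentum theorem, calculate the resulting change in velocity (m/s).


J = F * dt = 1094 * 0.075 = 82.0500 N*s
delta_v = J / m
delta_v = 82.0500 / 76
delta_v = 1.0796


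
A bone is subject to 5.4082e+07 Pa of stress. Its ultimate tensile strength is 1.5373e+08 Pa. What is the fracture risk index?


FRI = applied / ultimate
FRI = 5.4082e+07 / 1.5373e+08
FRI = 0.3518


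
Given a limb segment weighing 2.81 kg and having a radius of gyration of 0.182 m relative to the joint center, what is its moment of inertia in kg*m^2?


I = m * k^2
I = 2.81 * 0.182^2
k^2 = 0.0331
I = 0.0931


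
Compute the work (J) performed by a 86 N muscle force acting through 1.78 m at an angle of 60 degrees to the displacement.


W = F * d * cos(theta)
theta = 60 deg = 1.0472 rad
cos(theta) = 0.5000
W = 86 * 1.78 * 0.5000
W = 76.5400


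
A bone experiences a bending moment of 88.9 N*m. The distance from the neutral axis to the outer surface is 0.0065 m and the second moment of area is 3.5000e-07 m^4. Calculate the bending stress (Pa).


sigma = M * c / I
sigma = 88.9 * 0.0065 / 3.5000e-07
M * c = 0.5778
sigma = 1.6510e+06


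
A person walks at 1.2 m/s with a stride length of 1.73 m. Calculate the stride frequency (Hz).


f = v / stride_length
f = 1.2 / 1.73
f = 0.6936


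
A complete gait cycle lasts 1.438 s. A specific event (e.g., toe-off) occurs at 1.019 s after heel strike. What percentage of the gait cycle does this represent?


pct = (event_time / cycle_time) * 100
pct = (1.019 / 1.438) * 100
ratio = 0.7086
pct = 70.8623


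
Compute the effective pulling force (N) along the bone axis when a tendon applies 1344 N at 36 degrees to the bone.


F_eff = F_tendon * cos(theta)
theta = 36 deg = 0.6283 rad
cos(theta) = 0.8090
F_eff = 1344 * 0.8090
F_eff = 1087.3188


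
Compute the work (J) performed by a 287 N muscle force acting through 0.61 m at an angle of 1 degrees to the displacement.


W = F * d * cos(theta)
theta = 1 deg = 0.0175 rad
cos(theta) = 0.9998
W = 287 * 0.61 * 0.9998
W = 175.0433


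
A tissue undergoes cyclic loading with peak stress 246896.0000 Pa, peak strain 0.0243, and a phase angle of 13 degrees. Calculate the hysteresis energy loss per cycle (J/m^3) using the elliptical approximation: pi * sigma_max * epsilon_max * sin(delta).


E_loss = pi * sigma_max * epsilon_max * sin(delta)
delta = 13 deg = 0.2269 rad
sin(delta) = 0.2250
E_loss = pi * 246896.0000 * 0.0243 * 0.2250
E_loss = 4239.9256


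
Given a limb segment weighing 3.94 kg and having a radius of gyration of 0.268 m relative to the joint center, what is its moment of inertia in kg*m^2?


I = m * k^2
I = 3.94 * 0.268^2
k^2 = 0.0718
I = 0.2830


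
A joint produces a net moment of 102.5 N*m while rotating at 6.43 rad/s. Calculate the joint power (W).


P = M * omega
P = 102.5 * 6.43
P = 659.0750


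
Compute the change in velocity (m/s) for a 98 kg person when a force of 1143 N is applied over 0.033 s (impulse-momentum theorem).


J = F * dt = 1143 * 0.033 = 37.7190 N*s
delta_v = J / m
delta_v = 37.7190 / 98
delta_v = 0.3849


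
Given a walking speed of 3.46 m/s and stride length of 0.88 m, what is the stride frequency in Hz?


f = v / stride_length
f = 3.46 / 0.88
f = 3.9318


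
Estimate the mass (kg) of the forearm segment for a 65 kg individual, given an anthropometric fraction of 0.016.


m_segment = body_mass * fraction
m_segment = 65 * 0.016
m_segment = 1.0400


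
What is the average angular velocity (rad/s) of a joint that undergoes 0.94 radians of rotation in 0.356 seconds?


omega = delta_theta / delta_t
omega = 0.94 / 0.356
omega = 2.6404


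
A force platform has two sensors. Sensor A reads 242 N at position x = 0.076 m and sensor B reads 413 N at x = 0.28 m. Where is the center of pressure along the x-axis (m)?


COP_x = (F1*x1 + F2*x2) / (F1 + F2)
COP_x = (242*0.076 + 413*0.28) / (242 + 413)
Numerator = 134.0320
Denominator = 655
COP_x = 0.2046


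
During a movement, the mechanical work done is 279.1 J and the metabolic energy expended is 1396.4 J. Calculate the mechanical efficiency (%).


eta = (W_mech / E_meta) * 100
eta = (279.1 / 1396.4) * 100
ratio = 0.1999
eta = 19.9871


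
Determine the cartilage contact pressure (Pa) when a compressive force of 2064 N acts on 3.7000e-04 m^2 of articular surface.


P = F / A
P = 2064 / 3.7000e-04
P = 5.5784e+06


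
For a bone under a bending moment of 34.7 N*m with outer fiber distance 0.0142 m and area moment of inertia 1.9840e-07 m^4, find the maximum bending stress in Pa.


sigma = M * c / I
sigma = 34.7 * 0.0142 / 1.9840e-07
M * c = 0.4927
sigma = 2.4836e+06


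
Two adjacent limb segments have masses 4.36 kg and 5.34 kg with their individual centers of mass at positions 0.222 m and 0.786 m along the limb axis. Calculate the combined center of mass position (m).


COM = (m1*x1 + m2*x2) / (m1 + m2)
COM = (4.36*0.222 + 5.34*0.786) / (4.36 + 5.34)
Numerator = 5.1652
Denominator = 9.7000
COM = 0.5325


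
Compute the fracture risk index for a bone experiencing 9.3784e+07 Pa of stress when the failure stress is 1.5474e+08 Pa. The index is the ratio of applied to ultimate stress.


FRI = applied / ultimate
FRI = 9.3784e+07 / 1.5474e+08
FRI = 0.6061


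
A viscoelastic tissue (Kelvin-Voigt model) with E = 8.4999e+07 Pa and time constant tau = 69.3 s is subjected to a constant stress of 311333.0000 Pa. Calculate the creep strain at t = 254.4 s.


epsilon(t) = (sigma/E) * (1 - exp(-t/tau))
sigma/E = 311333.0000 / 8.4999e+07 = 0.0037
exp(-t/tau) = exp(-254.4 / 69.3) = 0.0255
epsilon = 0.0037 * (1 - 0.0255)
epsilon = 0.0036


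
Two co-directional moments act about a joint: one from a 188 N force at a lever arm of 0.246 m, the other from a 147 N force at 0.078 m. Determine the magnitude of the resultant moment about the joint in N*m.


M = F1 * d1 + F2 * d2
M = 188 * 0.246 + 147 * 0.078
M = 46.2480 + 11.4660
M = 57.7140


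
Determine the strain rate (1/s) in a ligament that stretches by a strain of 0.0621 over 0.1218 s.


strain_rate = delta_strain / delta_t
strain_rate = 0.0621 / 0.1218
strain_rate = 0.5099


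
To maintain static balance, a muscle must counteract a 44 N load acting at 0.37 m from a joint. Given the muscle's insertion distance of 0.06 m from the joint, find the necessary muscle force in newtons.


F_muscle = W * d_load / d_muscle
F_muscle = 44 * 0.37 / 0.06
Numerator = 16.2800
F_muscle = 271.3333


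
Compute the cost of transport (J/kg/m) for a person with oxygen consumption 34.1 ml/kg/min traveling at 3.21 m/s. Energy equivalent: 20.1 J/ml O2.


Power per kg = VO2 * 20.1 / 60
Power per kg = 34.1 * 20.1 / 60 = 11.4235 W/kg
Cost = power_per_kg / speed
Cost = 11.4235 / 3.21
Cost = 3.5587


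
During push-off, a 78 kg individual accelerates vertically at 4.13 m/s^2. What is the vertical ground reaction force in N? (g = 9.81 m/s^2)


GRF = m * (g + a)
GRF = 78 * (9.81 + 4.13)
GRF = 78 * 13.9400
GRF = 1087.3200


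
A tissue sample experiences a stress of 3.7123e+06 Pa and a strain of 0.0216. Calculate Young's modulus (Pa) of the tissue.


E = stress / strain
E = 3.7123e+06 / 0.0216
E = 1.7187e+08


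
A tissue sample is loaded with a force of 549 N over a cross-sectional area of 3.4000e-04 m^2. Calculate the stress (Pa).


stress = F / A
stress = 549 / 3.4000e-04
stress = 1.6147e+06


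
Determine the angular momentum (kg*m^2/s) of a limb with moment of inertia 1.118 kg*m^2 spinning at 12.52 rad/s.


L = I * omega
L = 1.118 * 12.52
L = 13.9974


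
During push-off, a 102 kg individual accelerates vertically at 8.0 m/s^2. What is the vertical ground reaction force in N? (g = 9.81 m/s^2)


GRF = m * (g + a)
GRF = 102 * (9.81 + 8.0)
GRF = 102 * 17.8100
GRF = 1816.6200


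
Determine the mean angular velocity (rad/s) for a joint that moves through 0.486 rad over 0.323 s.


omega = delta_theta / delta_t
omega = 0.486 / 0.323
omega = 1.5046


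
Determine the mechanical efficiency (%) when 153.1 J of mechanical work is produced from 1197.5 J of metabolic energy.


eta = (W_mech / E_meta) * 100
eta = (153.1 / 1197.5) * 100
ratio = 0.1278
eta = 12.7850


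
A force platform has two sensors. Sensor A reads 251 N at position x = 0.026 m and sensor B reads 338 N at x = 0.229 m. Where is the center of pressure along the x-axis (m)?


COP_x = (F1*x1 + F2*x2) / (F1 + F2)
COP_x = (251*0.026 + 338*0.229) / (251 + 338)
Numerator = 83.9280
Denominator = 589
COP_x = 0.1425


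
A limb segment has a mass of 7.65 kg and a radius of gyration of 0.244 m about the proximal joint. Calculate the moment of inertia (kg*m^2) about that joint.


I = m * k^2
I = 7.65 * 0.244^2
k^2 = 0.0595
I = 0.4555


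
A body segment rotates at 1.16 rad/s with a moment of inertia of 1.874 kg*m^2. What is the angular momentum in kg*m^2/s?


L = I * omega
L = 1.874 * 1.16
L = 2.1738


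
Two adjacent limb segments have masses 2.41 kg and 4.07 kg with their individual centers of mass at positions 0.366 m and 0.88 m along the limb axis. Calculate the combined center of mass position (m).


COM = (m1*x1 + m2*x2) / (m1 + m2)
COM = (2.41*0.366 + 4.07*0.88) / (2.41 + 4.07)
Numerator = 4.4637
Denominator = 6.4800
COM = 0.6888


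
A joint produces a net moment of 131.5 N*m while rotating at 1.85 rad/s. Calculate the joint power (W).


P = M * omega
P = 131.5 * 1.85
P = 243.2750


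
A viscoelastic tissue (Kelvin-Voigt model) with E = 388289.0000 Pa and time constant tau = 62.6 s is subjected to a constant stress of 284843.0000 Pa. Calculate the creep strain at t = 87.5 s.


epsilon(t) = (sigma/E) * (1 - exp(-t/tau))
sigma/E = 284843.0000 / 388289.0000 = 0.7336
exp(-t/tau) = exp(-87.5 / 62.6) = 0.2471
epsilon = 0.7336 * (1 - 0.2471)
epsilon = 0.5523


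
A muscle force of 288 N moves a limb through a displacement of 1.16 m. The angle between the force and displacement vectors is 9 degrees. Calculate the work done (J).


W = F * d * cos(theta)
theta = 9 deg = 0.1571 rad
cos(theta) = 0.9877
W = 288 * 1.16 * 0.9877
W = 329.9669


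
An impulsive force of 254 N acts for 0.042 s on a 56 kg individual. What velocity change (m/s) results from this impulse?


J = F * dt = 254 * 0.042 = 10.6680 N*s
delta_v = J / m
delta_v = 10.6680 / 56
delta_v = 0.1905


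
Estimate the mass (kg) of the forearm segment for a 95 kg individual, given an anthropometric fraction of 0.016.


m_segment = body_mass * fraction
m_segment = 95 * 0.016
m_segment = 1.5200


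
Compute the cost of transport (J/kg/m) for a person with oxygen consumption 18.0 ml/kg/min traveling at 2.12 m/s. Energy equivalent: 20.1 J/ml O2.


Power per kg = VO2 * 20.1 / 60
Power per kg = 18.0 * 20.1 / 60 = 6.0300 W/kg
Cost = power_per_kg / speed
Cost = 6.0300 / 2.12
Cost = 2.8443


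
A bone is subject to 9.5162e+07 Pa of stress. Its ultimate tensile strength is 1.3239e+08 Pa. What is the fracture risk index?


FRI = applied / ultimate
FRI = 9.5162e+07 / 1.3239e+08
FRI = 0.7188


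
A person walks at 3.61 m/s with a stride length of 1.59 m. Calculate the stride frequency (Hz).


f = v / stride_length
f = 3.61 / 1.59
f = 2.2704


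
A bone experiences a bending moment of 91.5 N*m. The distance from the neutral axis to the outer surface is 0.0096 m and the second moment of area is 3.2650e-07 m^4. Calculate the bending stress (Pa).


sigma = M * c / I
sigma = 91.5 * 0.0096 / 3.2650e-07
M * c = 0.8784
sigma = 2.6904e+06


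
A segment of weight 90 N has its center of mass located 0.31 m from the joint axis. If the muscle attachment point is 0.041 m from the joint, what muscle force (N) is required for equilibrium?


F_muscle = W * d_load / d_muscle
F_muscle = 90 * 0.31 / 0.041
Numerator = 27.9000
F_muscle = 680.4878


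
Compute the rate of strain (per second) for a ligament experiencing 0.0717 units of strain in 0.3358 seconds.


strain_rate = delta_strain / delta_t
strain_rate = 0.0717 / 0.3358
strain_rate = 0.2135


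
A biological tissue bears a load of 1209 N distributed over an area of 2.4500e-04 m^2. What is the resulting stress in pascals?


stress = F / A
stress = 1209 / 2.4500e-04
stress = 4.9347e+06


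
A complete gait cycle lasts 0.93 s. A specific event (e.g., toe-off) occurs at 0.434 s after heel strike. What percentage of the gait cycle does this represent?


pct = (event_time / cycle_time) * 100
pct = (0.434 / 0.93) * 100
ratio = 0.4667
pct = 46.6667


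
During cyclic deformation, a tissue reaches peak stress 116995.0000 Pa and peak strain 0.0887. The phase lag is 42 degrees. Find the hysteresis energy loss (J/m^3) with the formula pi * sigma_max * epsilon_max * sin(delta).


E_loss = pi * sigma_max * epsilon_max * sin(delta)
delta = 42 deg = 0.7330 rad
sin(delta) = 0.6691
E_loss = pi * 116995.0000 * 0.0887 * 0.6691
E_loss = 21814.8228


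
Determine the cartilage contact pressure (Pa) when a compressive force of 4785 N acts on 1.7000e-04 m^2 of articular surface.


P = F / A
P = 4785 / 1.7000e-04
P = 2.8147e+07


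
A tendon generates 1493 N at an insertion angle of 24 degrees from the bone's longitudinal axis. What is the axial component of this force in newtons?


F_eff = F_tendon * cos(theta)
theta = 24 deg = 0.4189 rad
cos(theta) = 0.9135
F_eff = 1493 * 0.9135
F_eff = 1363.9234


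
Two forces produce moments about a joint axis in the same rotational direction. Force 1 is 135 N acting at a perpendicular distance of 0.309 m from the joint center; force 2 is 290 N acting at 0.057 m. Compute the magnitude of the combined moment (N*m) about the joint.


M = F1 * d1 + F2 * d2
M = 135 * 0.309 + 290 * 0.057
M = 41.7150 + 16.5300
M = 58.2450


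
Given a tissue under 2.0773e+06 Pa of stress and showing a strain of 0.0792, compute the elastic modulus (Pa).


E = stress / strain
E = 2.0773e+06 / 0.0792
E = 2.6229e+07


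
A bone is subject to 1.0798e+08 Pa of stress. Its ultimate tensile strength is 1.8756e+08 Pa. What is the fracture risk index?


FRI = applied / ultimate
FRI = 1.0798e+08 / 1.8756e+08
FRI = 0.5757


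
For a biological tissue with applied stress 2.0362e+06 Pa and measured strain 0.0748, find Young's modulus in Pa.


E = stress / strain
E = 2.0362e+06 / 0.0748
E = 2.7222e+07


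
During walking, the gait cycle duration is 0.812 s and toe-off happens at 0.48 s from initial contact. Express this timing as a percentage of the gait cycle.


pct = (event_time / cycle_time) * 100
pct = (0.48 / 0.812) * 100
ratio = 0.5911
pct = 59.1133


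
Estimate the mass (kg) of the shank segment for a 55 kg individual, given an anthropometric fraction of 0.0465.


m_segment = body_mass * fraction
m_segment = 55 * 0.0465
m_segment = 2.5575


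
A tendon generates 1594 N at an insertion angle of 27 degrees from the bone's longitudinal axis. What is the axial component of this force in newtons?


F_eff = F_tendon * cos(theta)
theta = 27 deg = 0.4712 rad
cos(theta) = 0.8910
F_eff = 1594 * 0.8910
F_eff = 1420.2644


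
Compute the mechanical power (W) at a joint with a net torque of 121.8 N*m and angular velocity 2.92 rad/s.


P = M * omega
P = 121.8 * 2.92
P = 355.6560


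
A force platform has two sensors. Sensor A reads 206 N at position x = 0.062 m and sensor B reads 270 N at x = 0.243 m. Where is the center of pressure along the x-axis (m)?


COP_x = (F1*x1 + F2*x2) / (F1 + F2)
COP_x = (206*0.062 + 270*0.243) / (206 + 270)
Numerator = 78.3820
Denominator = 476
COP_x = 0.1647


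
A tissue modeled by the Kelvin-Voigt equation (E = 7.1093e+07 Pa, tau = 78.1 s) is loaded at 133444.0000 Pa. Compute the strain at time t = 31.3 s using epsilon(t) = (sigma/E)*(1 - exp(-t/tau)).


epsilon(t) = (sigma/E) * (1 - exp(-t/tau))
sigma/E = 133444.0000 / 7.1093e+07 = 0.0019
exp(-t/tau) = exp(-31.3 / 78.1) = 0.6698
epsilon = 0.0019 * (1 - 0.6698)
epsilon = 6.1979e-04


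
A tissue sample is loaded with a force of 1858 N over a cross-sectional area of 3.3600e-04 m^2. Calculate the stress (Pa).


stress = F / A
stress = 1858 / 3.3600e-04
stress = 5.5298e+06


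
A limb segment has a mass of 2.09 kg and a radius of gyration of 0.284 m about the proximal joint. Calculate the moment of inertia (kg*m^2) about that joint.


I = m * k^2
I = 2.09 * 0.284^2
k^2 = 0.0807
I = 0.1686


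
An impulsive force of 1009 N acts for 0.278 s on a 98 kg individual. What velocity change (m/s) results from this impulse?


J = F * dt = 1009 * 0.278 = 280.5020 N*s
delta_v = J / m
delta_v = 280.5020 / 98
delta_v = 2.8623


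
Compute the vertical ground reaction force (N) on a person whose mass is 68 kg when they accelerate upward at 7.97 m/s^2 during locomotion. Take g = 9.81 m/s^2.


GRF = m * (g + a)
GRF = 68 * (9.81 + 7.97)
GRF = 68 * 17.7800
GRF = 1209.0400


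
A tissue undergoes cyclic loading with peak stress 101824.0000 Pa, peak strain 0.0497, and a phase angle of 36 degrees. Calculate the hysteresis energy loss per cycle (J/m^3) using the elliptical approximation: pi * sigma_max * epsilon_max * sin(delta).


E_loss = pi * sigma_max * epsilon_max * sin(delta)
delta = 36 deg = 0.6283 rad
sin(delta) = 0.5878
E_loss = pi * 101824.0000 * 0.0497 * 0.5878
E_loss = 9344.9095


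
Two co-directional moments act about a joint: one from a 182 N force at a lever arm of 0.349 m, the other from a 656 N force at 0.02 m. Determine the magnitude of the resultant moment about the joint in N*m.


M = F1 * d1 + F2 * d2
M = 182 * 0.349 + 656 * 0.02
M = 63.5180 + 13.1200
M = 76.6380


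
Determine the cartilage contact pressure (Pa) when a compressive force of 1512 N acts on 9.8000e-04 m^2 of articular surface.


P = F / A
P = 1512 / 9.8000e-04
P = 1.5429e+06


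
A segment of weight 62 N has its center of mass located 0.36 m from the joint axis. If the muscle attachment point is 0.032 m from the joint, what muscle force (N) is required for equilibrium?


F_muscle = W * d_load / d_muscle
F_muscle = 62 * 0.36 / 0.032
Numerator = 22.3200
F_muscle = 697.5000


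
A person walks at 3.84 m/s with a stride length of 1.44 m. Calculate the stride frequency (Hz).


f = v / stride_length
f = 3.84 / 1.44
f = 2.6667


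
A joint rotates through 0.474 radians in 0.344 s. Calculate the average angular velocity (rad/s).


omega = delta_theta / delta_t
omega = 0.474 / 0.344
omega = 1.3779


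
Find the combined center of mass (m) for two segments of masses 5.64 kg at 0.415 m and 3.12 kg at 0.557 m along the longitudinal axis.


COM = (m1*x1 + m2*x2) / (m1 + m2)
COM = (5.64*0.415 + 3.12*0.557) / (5.64 + 3.12)
Numerator = 4.0784
Denominator = 8.7600
COM = 0.4656


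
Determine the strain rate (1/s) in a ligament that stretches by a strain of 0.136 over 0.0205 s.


strain_rate = delta_strain / delta_t
strain_rate = 0.136 / 0.0205
strain_rate = 6.6341


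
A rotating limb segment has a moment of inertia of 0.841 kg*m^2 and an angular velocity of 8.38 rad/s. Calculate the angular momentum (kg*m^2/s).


L = I * omega
L = 0.841 * 8.38
L = 7.0476


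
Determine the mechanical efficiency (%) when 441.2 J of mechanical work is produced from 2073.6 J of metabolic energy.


eta = (W_mech / E_meta) * 100
eta = (441.2 / 2073.6) * 100
ratio = 0.2128
eta = 21.2770


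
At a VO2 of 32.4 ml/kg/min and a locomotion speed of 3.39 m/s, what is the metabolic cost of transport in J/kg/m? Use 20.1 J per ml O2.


Power per kg = VO2 * 20.1 / 60
Power per kg = 32.4 * 20.1 / 60 = 10.8540 W/kg
Cost = power_per_kg / speed
Cost = 10.8540 / 3.39
Cost = 3.2018


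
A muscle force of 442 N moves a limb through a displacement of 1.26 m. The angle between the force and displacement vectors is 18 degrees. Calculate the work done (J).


W = F * d * cos(theta)
theta = 18 deg = 0.3142 rad
cos(theta) = 0.9511
W = 442 * 1.26 * 0.9511
W = 529.6624


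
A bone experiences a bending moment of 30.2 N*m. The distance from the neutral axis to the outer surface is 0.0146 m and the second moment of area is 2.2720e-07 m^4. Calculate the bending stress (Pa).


sigma = M * c / I
sigma = 30.2 * 0.0146 / 2.2720e-07
M * c = 0.4409
sigma = 1.9407e+06


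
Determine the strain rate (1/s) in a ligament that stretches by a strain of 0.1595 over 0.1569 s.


strain_rate = delta_strain / delta_t
strain_rate = 0.1595 / 0.1569
strain_rate = 1.0166


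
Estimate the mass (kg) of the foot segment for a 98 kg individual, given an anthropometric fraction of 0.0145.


m_segment = body_mass * fraction
m_segment = 98 * 0.0145
m_segment = 1.4210


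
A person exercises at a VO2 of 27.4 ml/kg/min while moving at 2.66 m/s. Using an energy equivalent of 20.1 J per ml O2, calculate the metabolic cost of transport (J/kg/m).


Power per kg = VO2 * 20.1 / 60
Power per kg = 27.4 * 20.1 / 60 = 9.1790 W/kg
Cost = power_per_kg / speed
Cost = 9.1790 / 2.66
Cost = 3.4508


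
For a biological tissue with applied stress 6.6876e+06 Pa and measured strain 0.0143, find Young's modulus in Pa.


E = stress / strain
E = 6.6876e+06 / 0.0143
E = 4.6766e+08


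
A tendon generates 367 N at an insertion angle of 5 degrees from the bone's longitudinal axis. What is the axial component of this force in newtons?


F_eff = F_tendon * cos(theta)
theta = 5 deg = 0.0873 rad
cos(theta) = 0.9962
F_eff = 367 * 0.9962
F_eff = 365.6035


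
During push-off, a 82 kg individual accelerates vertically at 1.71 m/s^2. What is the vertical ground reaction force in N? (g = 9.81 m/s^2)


GRF = m * (g + a)
GRF = 82 * (9.81 + 1.71)
GRF = 82 * 11.5200
GRF = 944.6400


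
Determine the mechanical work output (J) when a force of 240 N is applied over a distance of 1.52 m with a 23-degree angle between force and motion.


W = F * d * cos(theta)
theta = 23 deg = 0.4014 rad
cos(theta) = 0.9205
W = 240 * 1.52 * 0.9205
W = 335.8002


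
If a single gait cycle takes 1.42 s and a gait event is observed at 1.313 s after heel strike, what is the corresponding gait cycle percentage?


pct = (event_time / cycle_time) * 100
pct = (1.313 / 1.42) * 100
ratio = 0.9246
pct = 92.4648


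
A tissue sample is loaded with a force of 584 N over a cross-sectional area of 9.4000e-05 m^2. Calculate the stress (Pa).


stress = F / A
stress = 584 / 9.4000e-05
stress = 6.2128e+06


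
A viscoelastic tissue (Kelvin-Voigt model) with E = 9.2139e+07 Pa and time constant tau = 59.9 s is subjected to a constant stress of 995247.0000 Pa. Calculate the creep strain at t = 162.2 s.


epsilon(t) = (sigma/E) * (1 - exp(-t/tau))
sigma/E = 995247.0000 / 9.2139e+07 = 0.0108
exp(-t/tau) = exp(-162.2 / 59.9) = 0.0667
epsilon = 0.0108 * (1 - 0.0667)
epsilon = 0.0101


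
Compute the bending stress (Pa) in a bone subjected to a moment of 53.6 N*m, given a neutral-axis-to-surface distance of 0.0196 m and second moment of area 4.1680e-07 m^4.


sigma = M * c / I
sigma = 53.6 * 0.0196 / 4.1680e-07
M * c = 1.0506
sigma = 2.5205e+06


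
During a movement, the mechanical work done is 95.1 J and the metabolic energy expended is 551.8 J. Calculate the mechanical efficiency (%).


eta = (W_mech / E_meta) * 100
eta = (95.1 / 551.8) * 100
ratio = 0.1723
eta = 17.2345


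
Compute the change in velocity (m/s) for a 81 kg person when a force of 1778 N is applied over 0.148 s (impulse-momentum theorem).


J = F * dt = 1778 * 0.148 = 263.1440 N*s
delta_v = J / m
delta_v = 263.1440 / 81
delta_v = 3.2487


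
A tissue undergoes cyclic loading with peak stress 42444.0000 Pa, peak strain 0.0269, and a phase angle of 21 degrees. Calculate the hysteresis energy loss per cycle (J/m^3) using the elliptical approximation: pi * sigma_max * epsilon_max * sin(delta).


E_loss = pi * sigma_max * epsilon_max * sin(delta)
delta = 21 deg = 0.3665 rad
sin(delta) = 0.3584
E_loss = pi * 42444.0000 * 0.0269 * 0.3584
E_loss = 1285.4276


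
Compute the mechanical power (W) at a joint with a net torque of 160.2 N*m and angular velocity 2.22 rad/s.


P = M * omega
P = 160.2 * 2.22
P = 355.6440


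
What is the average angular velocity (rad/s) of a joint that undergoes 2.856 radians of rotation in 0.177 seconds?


omega = delta_theta / delta_t
omega = 2.856 / 0.177
omega = 16.1356


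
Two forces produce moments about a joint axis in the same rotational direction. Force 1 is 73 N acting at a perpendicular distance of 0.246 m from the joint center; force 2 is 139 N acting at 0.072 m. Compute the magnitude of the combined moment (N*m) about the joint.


M = F1 * d1 + F2 * d2
M = 73 * 0.246 + 139 * 0.072
M = 17.9580 + 10.0080
M = 27.9660
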